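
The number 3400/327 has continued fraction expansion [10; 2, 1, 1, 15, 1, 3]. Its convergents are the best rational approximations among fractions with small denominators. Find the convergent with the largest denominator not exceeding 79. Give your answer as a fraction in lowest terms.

811/78

a_0 = 10: 10/1  (≤ bound)
a_1 = 2: 21/2  (≤ bound)
a_2 = 1: 31/3  (≤ bound)
a_3 = 1: 52/5  (≤ bound)
a_4 = 15: 811/78  (≤ bound)
a_5 = 1: 863/83  (> 79, stop)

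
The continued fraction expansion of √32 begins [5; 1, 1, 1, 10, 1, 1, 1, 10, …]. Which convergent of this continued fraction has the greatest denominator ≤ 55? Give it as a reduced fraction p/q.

a_0 = 5: 5/1  (≤ bound)
a_1 = 1: 6/1  (≤ bound)
a_2 = 1: 11/2  (≤ bound)
a_3 = 1: 17/3  (≤ bound)
a_4 = 10: 181/32  (≤ bound)
a_5 = 1: 198/35  (≤ bound)
a_6 = 1: 379/67  (> 55, stop)

198/35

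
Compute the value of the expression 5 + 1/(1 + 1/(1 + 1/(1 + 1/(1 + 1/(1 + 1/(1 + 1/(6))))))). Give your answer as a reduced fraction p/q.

483/86

Build up convergents one term at a time:
a_0 = 5: 5/1
a_1 = 1: 6/1
a_2 = 1: 11/2
a_3 = 1: 17/3
a_4 = 1: 28/5
a_5 = 1: 45/8
a_6 = 1: 73/13
a_7 = 6: 483/86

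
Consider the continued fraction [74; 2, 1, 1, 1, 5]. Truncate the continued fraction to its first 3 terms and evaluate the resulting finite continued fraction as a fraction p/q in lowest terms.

223/3

a_0 = 74: 74/1
a_1 = 2: 149/2
a_2 = 1: 223/3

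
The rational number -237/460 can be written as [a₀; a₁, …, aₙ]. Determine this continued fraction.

⌊-237/460⌋ = -1, remainder 223
⌊460/223⌋ = 2, remainder 14
⌊223/14⌋ = 15, remainder 13
⌊14/13⌋ = 1, remainder 1
⌊13/1⌋ = 13, remainder 0

[-1; 2, 15, 1, 13]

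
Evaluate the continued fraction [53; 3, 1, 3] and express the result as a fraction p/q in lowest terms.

799/15

Use the convergent recurrence hₖ = aₖ·hₖ₋₁ + hₖ₋₂ (and likewise for the denominators kₖ):
a_0 = 53: 53/1
a_1 = 3: 160/3
a_2 = 1: 213/4
a_3 = 3: 799/15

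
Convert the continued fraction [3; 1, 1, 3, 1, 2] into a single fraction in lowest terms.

89/25

Build up convergents one term at a time:
a_0 = 3: 3/1
a_1 = 1: 4/1
a_2 = 1: 7/2
a_3 = 3: 25/7
a_4 = 1: 32/9
a_5 = 2: 89/25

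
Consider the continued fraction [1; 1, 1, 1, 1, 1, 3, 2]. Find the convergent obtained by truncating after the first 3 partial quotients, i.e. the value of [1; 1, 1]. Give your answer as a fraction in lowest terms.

Compute successive convergents:
a_0 = 1: 1/1
a_1 = 1: 2/1
a_2 = 1: 3/2

3/2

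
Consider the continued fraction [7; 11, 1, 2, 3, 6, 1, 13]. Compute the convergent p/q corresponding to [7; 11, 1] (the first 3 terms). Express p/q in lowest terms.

85/12

Collapse the nested fraction from the inside out:
Start with 1.
11 + 1/(1/1) = 11 + 1/1 = 12/1
7 + 1/(12/1) = 7 + 1/12 = 85/12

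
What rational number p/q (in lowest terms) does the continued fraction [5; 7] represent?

36/7

Collapse the nested fraction from the inside out:
Start with 7.
5 + 1/(7/1) = 5 + 1/7 = 36/7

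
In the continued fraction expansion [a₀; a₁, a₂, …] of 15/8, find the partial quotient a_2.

15 ÷ 8 → quotient 1, remainder 7
8 ÷ 7 → quotient 1, remainder 1
7 ÷ 1 → quotient 7, remainder 0

7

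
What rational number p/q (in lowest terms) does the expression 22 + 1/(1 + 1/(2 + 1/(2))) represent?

159/7

Work from the innermost term outward:
Start with 2.
2 + 1/(2/1) = 2 + 1/2 = 5/2
1 + 1/(5/2) = 1 + 2/5 = 7/5
22 + 1/(7/5) = 22 + 5/7 = 159/7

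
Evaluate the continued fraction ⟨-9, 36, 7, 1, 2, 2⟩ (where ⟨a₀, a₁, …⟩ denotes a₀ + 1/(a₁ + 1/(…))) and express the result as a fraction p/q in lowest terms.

-17505/1951

Work from the innermost term outward:
Start with 2.
2 + 1/(2/1) = 2 + 1/2 = 5/2
1 + 1/(5/2) = 1 + 2/5 = 7/5
7 + 1/(7/5) = 7 + 5/7 = 54/7
36 + 1/(54/7) = 36 + 7/54 = 1951/54
-9 + 1/(1951/54) = -9 + 54/1951 = -17505/1951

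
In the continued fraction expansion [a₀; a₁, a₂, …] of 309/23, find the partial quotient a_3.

3

⌊309/23⌋ = 13, remainder 10
⌊23/10⌋ = 2, remainder 3
⌊10/3⌋ = 3, remainder 1
⌊3/1⌋ = 3, remainder 0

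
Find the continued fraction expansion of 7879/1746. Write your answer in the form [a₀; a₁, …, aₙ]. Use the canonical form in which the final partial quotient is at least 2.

⌊7879/1746⌋ = 4, remainder 895
⌊1746/895⌋ = 1, remainder 851
⌊895/851⌋ = 1, remainder 44
⌊851/44⌋ = 19, remainder 15
⌊44/15⌋ = 2, remainder 14
⌊15/14⌋ = 1, remainder 1
⌊14/1⌋ = 14, remainder 0

[4; 1, 1, 19, 2, 1, 14]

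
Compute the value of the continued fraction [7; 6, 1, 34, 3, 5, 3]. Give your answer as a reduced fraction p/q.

89693/12556

a_0 = 7: 7/1
a_1 = 6: 43/6
a_2 = 1: 50/7
a_3 = 34: 1743/244
a_4 = 3: 5279/739
a_5 = 5: 28138/3939
a_6 = 3: 89693/12556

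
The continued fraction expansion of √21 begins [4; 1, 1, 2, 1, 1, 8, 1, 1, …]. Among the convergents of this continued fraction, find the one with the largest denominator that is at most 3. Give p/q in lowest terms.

a_0 = 4: 4/1  (≤ bound)
a_1 = 1: 5/1  (≤ bound)
a_2 = 1: 9/2  (≤ bound)
a_3 = 2: 23/5  (> 3, stop)

9/2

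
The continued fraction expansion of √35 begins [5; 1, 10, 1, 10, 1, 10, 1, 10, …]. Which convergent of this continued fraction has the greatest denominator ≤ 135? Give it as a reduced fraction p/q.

775/131

a_0 = 5: 5/1  (≤ bound)
a_1 = 1: 6/1  (≤ bound)
a_2 = 10: 65/11  (≤ bound)
a_3 = 1: 71/12  (≤ bound)
a_4 = 10: 775/131  (≤ bound)
a_5 = 1: 846/143  (> 135, stop)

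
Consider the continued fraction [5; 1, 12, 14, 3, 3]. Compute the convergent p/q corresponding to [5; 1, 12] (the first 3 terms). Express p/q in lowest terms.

Start with 12.
1 + 1/(12/1) = 1 + 1/12 = 13/12
5 + 1/(13/12) = 5 + 12/13 = 77/13

77/13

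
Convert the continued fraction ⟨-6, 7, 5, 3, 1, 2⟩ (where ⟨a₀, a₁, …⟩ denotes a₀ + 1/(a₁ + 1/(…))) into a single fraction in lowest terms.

Compute successive convergents:
a_0 = -6: -6/1
a_1 = 7: -41/7
a_2 = 5: -211/36
a_3 = 3: -674/115
a_4 = 1: -885/151
a_5 = 2: -2444/417

-2444/417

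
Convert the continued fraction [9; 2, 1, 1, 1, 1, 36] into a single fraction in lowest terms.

4467/476

Use the convergent recurrence hₖ = aₖ·hₖ₋₁ + hₖ₋₂ (and likewise for the denominators kₖ):
a_0 = 9: 9/1
a_1 = 2: 19/2
a_2 = 1: 28/3
a_3 = 1: 47/5
a_4 = 1: 75/8
a_5 = 1: 122/13
a_6 = 36: 4467/476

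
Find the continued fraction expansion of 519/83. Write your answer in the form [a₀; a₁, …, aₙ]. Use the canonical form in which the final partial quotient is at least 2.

[6; 3, 1, 20]

519 ÷ 83 → quotient 6, remainder 21
83 ÷ 21 → quotient 3, remainder 20
21 ÷ 20 → quotient 1, remainder 1
20 ÷ 1 → quotient 20, remainder 0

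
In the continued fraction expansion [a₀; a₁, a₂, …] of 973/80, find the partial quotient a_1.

973 ÷ 80 → quotient 12, remainder 13
80 ÷ 13 → quotient 6, remainder 2

6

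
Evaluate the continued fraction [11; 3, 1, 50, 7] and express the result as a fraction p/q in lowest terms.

16033/1425

a_0 = 11: 11/1
a_1 = 3: 34/3
a_2 = 1: 45/4
a_3 = 50: 2284/203
a_4 = 7: 16033/1425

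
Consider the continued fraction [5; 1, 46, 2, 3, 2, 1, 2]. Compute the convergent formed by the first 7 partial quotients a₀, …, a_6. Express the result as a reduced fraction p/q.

Start with 1.
2 + 1/(1/1) = 2 + 1/1 = 3/1
3 + 1/(3/1) = 3 + 1/3 = 10/3
2 + 1/(10/3) = 2 + 3/10 = 23/10
46 + 1/(23/10) = 46 + 10/23 = 1068/23
1 + 1/(1068/23) = 1 + 23/1068 = 1091/1068
5 + 1/(1091/1068) = 5 + 1068/1091 = 6523/1091

6523/1091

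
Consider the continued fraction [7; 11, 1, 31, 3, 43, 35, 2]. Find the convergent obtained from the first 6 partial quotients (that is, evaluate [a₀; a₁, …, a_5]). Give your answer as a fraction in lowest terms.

356345/50306

Start with 43.
3 + 1/(43/1) = 3 + 1/43 = 130/43
31 + 1/(130/43) = 31 + 43/130 = 4073/130
1 + 1/(4073/130) = 1 + 130/4073 = 4203/4073
11 + 1/(4203/4073) = 11 + 4073/4203 = 50306/4203
7 + 1/(50306/4203) = 7 + 4203/50306 = 356345/50306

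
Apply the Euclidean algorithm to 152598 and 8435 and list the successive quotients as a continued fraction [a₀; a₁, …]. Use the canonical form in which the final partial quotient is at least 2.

[18; 10, 1, 58, 13]

Apply division with remainder until the remainder is 0:
152598 ÷ 8435 → quotient 18, remainder 768
8435 ÷ 768 → quotient 10, remainder 755
768 ÷ 755 → quotient 1, remainder 13
755 ÷ 13 → quotient 58, remainder 1
13 ÷ 1 → quotient 13, remainder 0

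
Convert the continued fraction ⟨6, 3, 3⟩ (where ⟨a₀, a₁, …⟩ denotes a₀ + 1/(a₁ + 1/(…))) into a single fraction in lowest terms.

63/10

a_0 = 6: 6/1
a_1 = 3: 19/3
a_2 = 3: 63/10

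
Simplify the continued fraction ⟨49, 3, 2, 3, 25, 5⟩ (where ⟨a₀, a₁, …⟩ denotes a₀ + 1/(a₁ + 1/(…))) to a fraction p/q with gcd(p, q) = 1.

a_0 = 49: 49/1
a_1 = 3: 148/3
a_2 = 2: 345/7
a_3 = 3: 1183/24
a_4 = 25: 29920/607
a_5 = 5: 150783/3059

150783/3059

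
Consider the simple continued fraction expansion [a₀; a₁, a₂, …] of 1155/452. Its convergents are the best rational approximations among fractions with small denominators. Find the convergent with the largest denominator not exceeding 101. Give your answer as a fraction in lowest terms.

23/9

a_0 = 2: 2/1  (≤ bound)
a_1 = 1: 3/1  (≤ bound)
a_2 = 1: 5/2  (≤ bound)
a_3 = 4: 23/9  (≤ bound)
a_4 = 50: 1155/452  (> 101, stop)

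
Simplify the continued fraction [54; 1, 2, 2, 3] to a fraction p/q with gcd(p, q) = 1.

1313/24

Start with 3.
2 + 1/(3/1) = 2 + 1/3 = 7/3
2 + 1/(7/3) = 2 + 3/7 = 17/7
1 + 1/(17/7) = 1 + 7/17 = 24/17
54 + 1/(24/17) = 54 + 17/24 = 1313/24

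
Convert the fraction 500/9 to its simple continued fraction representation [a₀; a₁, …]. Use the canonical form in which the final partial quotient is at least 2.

[55; 1, 1, 4]

Run the Euclidean algorithm, recording each quotient:
500 ÷ 9 → quotient 55, remainder 5
9 ÷ 5 → quotient 1, remainder 4
5 ÷ 4 → quotient 1, remainder 1
4 ÷ 1 → quotient 4, remainder 0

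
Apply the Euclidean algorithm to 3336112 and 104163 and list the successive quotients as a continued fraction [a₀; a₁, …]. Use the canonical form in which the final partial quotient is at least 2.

3336112 ÷ 104163 → quotient 32, remainder 2896
104163 ÷ 2896 → quotient 35, remainder 2803
2896 ÷ 2803 → quotient 1, remainder 93
2803 ÷ 93 → quotient 30, remainder 13
93 ÷ 13 → quotient 7, remainder 2
13 ÷ 2 → quotient 6, remainder 1
2 ÷ 1 → quotient 2, remainder 0

[32; 35, 1, 30, 7, 6, 2]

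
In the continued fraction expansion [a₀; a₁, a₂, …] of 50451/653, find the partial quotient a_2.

1

50451 ÷ 653 → quotient 77, remainder 170
653 ÷ 170 → quotient 3, remainder 143
170 ÷ 143 → quotient 1, remainder 27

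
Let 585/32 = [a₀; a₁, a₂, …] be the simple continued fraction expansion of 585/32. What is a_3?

Run the Euclidean algorithm, recording each quotient:
⌊585/32⌋ = 18, remainder 9
⌊32/9⌋ = 3, remainder 5
⌊9/5⌋ = 1, remainder 4
⌊5/4⌋ = 1, remainder 1

1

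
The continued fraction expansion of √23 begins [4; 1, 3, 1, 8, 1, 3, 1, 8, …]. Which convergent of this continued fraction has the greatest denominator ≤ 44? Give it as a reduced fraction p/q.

211/44

a_0 = 4: 4/1  (≤ bound)
a_1 = 1: 5/1  (≤ bound)
a_2 = 3: 19/4  (≤ bound)
a_3 = 1: 24/5  (≤ bound)
a_4 = 8: 211/44  (≤ bound)
a_5 = 1: 235/49  (> 44, stop)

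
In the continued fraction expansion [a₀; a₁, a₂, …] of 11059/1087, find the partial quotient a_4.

11059 = 10·1087 + 189, so a_0 = 10
1087 = 5·189 + 142, so a_1 = 5
189 = 1·142 + 47, so a_2 = 1
142 = 3·47 + 1, so a_3 = 3
47 = 47·1 + 0, so a_4 = 47

47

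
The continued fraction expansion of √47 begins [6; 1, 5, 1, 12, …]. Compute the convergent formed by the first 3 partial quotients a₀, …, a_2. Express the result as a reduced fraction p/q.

Start with 5.
1 + 1/(5/1) = 1 + 1/5 = 6/5
6 + 1/(6/5) = 6 + 5/6 = 41/6

41/6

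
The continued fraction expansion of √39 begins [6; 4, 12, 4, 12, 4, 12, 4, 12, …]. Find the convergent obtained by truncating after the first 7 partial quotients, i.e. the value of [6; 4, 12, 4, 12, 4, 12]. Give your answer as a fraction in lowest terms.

Starting at the tail and folding back:
Start with 12.
4 + 1/(12/1) = 4 + 1/12 = 49/12
12 + 1/(49/12) = 12 + 12/49 = 600/49
4 + 1/(600/49) = 4 + 49/600 = 2449/600
12 + 1/(2449/600) = 12 + 600/2449 = 29988/2449
4 + 1/(29988/2449) = 4 + 2449/29988 = 122401/29988
6 + 1/(122401/29988) = 6 + 29988/122401 = 764394/122401

764394/122401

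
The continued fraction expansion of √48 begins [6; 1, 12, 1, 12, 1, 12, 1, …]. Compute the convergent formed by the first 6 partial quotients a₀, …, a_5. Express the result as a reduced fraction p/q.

1351/195

Build up convergents one term at a time:
a_0 = 6: 6/1
a_1 = 1: 7/1
a_2 = 12: 90/13
a_3 = 1: 97/14
a_4 = 12: 1254/181
a_5 = 1: 1351/195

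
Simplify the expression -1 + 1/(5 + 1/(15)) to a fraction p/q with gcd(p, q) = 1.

Build up convergents one term at a time:
a_0 = -1: -1/1
a_1 = 5: -4/5
a_2 = 15: -61/76

-61/76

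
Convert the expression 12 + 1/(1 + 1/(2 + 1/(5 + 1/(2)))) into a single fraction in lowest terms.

Start with 2.
5 + 1/(2/1) = 5 + 1/2 = 11/2
2 + 1/(11/2) = 2 + 2/11 = 24/11
1 + 1/(24/11) = 1 + 11/24 = 35/24
12 + 1/(35/24) = 12 + 24/35 = 444/35

444/35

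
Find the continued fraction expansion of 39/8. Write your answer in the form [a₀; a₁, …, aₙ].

[4; 1, 7]

Repeatedly divide and take the remainder:
⌊39/8⌋ = 4, remainder 7
⌊8/7⌋ = 1, remainder 1
⌊7/1⌋ = 7, remainder 0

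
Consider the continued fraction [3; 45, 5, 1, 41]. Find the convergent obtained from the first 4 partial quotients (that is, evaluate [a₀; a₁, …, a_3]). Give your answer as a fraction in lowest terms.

819/271

Starting at the tail and folding back:
Start with 1.
5 + 1/(1/1) = 5 + 1/1 = 6/1
45 + 1/(6/1) = 45 + 1/6 = 271/6
3 + 1/(271/6) = 3 + 6/271 = 819/271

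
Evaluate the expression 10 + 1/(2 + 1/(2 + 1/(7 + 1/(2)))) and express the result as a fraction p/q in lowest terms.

822/79

Start with 2.
7 + 1/(2/1) = 7 + 1/2 = 15/2
2 + 1/(15/2) = 2 + 2/15 = 32/15
2 + 1/(32/15) = 2 + 15/32 = 79/32
10 + 1/(79/32) = 10 + 32/79 = 822/79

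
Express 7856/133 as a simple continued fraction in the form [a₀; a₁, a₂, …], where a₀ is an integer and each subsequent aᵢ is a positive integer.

[59; 14, 1, 3, 2]

Run the Euclidean algorithm, recording each quotient:
⌊7856/133⌋ = 59, remainder 9
⌊133/9⌋ = 14, remainder 7
⌊9/7⌋ = 1, remainder 2
⌊7/2⌋ = 3, remainder 1
⌊2/1⌋ = 2, remainder 0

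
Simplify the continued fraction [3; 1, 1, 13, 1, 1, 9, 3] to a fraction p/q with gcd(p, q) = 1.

5822/1655

Build up convergents one term at a time:
a_0 = 3: 3/1
a_1 = 1: 4/1
a_2 = 1: 7/2
a_3 = 13: 95/27
a_4 = 1: 102/29
a_5 = 1: 197/56
a_6 = 9: 1875/533
a_7 = 3: 5822/1655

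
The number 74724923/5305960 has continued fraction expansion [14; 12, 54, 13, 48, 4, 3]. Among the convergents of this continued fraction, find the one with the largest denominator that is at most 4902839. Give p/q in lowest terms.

23001437/1633253

a_0 = 14: 14/1  (≤ bound)
a_1 = 12: 169/12  (≤ bound)
a_2 = 54: 9140/649  (≤ bound)
a_3 = 13: 118989/8449  (≤ bound)
a_4 = 48: 5720612/406201  (≤ bound)
a_5 = 4: 23001437/1633253  (≤ bound)
a_6 = 3: 74724923/5305960  (> 4902839, stop)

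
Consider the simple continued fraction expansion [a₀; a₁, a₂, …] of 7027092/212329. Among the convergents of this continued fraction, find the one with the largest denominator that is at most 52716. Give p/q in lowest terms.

a_0 = 33: 33/1  (≤ bound)
a_1 = 10: 331/10  (≤ bound)
a_2 = 2: 695/21  (≤ bound)
a_3 = 36: 25351/766  (≤ bound)
a_4 = 39: 989384/29895  (≤ bound)
a_5 = 1: 1014735/30661  (≤ bound)
a_6 = 1: 2004119/60556  (> 52716, stop)

1014735/30661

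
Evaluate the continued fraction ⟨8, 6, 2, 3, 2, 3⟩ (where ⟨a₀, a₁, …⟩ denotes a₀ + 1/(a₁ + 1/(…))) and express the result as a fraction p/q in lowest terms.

Start with 3.
2 + 1/(3/1) = 2 + 1/3 = 7/3
3 + 1/(7/3) = 3 + 3/7 = 24/7
2 + 1/(24/7) = 2 + 7/24 = 55/24
6 + 1/(55/24) = 6 + 24/55 = 354/55
8 + 1/(354/55) = 8 + 55/354 = 2887/354

2887/354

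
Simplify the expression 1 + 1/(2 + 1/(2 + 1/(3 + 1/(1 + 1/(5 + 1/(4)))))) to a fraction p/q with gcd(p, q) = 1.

a_0 = 1: 1/1
a_1 = 2: 3/2
a_2 = 2: 7/5
a_3 = 3: 24/17
a_4 = 1: 31/22
a_5 = 5: 179/127
a_6 = 4: 747/530

747/530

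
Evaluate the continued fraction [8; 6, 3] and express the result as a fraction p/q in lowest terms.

155/19

Start with 3.
6 + 1/(3/1) = 6 + 1/3 = 19/3
8 + 1/(19/3) = 8 + 3/19 = 155/19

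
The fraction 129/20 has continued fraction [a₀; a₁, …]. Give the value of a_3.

2

Repeatedly divide and take the remainder:
⌊129/20⌋ = 6, remainder 9
⌊20/9⌋ = 2, remainder 2
⌊9/2⌋ = 4, remainder 1
⌊2/1⌋ = 2, remainder 0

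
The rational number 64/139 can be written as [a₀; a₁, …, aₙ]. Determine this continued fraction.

[0; 2, 5, 1, 4, 2]

⌊64/139⌋ = 0, remainder 64
⌊139/64⌋ = 2, remainder 11
⌊64/11⌋ = 5, remainder 9
⌊11/9⌋ = 1, remainder 2
⌊9/2⌋ = 4, remainder 1
⌊2/1⌋ = 2, remainder 0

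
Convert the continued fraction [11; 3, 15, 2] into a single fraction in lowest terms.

1076/95

Start with 2.
15 + 1/(2/1) = 15 + 1/2 = 31/2
3 + 1/(31/2) = 3 + 2/31 = 95/31
11 + 1/(95/31) = 11 + 31/95 = 1076/95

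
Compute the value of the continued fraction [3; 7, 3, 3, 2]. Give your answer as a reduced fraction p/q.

Use the convergent recurrence hₖ = aₖ·hₖ₋₁ + hₖ₋₂ (and likewise for the denominators kₖ):
a_0 = 3: 3/1
a_1 = 7: 22/7
a_2 = 3: 69/22
a_3 = 3: 229/73
a_4 = 2: 527/168

527/168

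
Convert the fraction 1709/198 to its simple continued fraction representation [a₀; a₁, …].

[8; 1, 1, 1, 2, 2, 10]

1709 ÷ 198 → quotient 8, remainder 125
198 ÷ 125 → quotient 1, remainder 73
125 ÷ 73 → quotient 1, remainder 52
73 ÷ 52 → quotient 1, remainder 21
52 ÷ 21 → quotient 2, remainder 10
21 ÷ 10 → quotient 2, remainder 1
10 ÷ 1 → quotient 10, remainder 0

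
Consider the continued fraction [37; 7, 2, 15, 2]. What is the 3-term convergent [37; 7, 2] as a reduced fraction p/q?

557/15

a_0 = 37: 37/1
a_1 = 7: 260/7
a_2 = 2: 557/15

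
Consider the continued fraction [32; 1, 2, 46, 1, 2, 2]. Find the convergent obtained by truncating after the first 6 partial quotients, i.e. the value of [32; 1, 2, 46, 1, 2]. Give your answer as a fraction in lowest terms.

13819/423

Build up convergents one term at a time:
a_0 = 32: 32/1
a_1 = 1: 33/1
a_2 = 2: 98/3
a_3 = 46: 4541/139
a_4 = 1: 4639/142
a_5 = 2: 13819/423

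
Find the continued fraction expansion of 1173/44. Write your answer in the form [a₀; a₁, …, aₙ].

[26; 1, 1, 1, 14]

1173 ÷ 44 → quotient 26, remainder 29
44 ÷ 29 → quotient 1, remainder 15
29 ÷ 15 → quotient 1, remainder 14
15 ÷ 14 → quotient 1, remainder 1
14 ÷ 1 → quotient 14, remainder 0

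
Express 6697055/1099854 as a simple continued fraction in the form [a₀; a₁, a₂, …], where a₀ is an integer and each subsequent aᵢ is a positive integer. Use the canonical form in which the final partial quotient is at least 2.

[6; 11, 4, 3, 42, 2, 43, 2]

Apply division with remainder until the remainder is 0:
6697055 ÷ 1099854 → quotient 6, remainder 97931
1099854 ÷ 97931 → quotient 11, remainder 22613
97931 ÷ 22613 → quotient 4, remainder 7479
22613 ÷ 7479 → quotient 3, remainder 176
7479 ÷ 176 → quotient 42, remainder 87
176 ÷ 87 → quotient 2, remainder 2
87 ÷ 2 → quotient 43, remainder 1
2 ÷ 1 → quotient 2, remainder 0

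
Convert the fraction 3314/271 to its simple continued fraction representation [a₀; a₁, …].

[12; 4, 2, 1, 2, 3, 2]

Apply division with remainder until the remainder is 0:
3314 ÷ 271 → quotient 12, remainder 62
271 ÷ 62 → quotient 4, remainder 23
62 ÷ 23 → quotient 2, remainder 16
23 ÷ 16 → quotient 1, remainder 7
16 ÷ 7 → quotient 2, remainder 2
7 ÷ 2 → quotient 3, remainder 1
2 ÷ 1 → quotient 2, remainder 0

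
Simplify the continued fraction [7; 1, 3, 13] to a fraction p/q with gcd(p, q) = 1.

Start with 13.
3 + 1/(13/1) = 3 + 1/13 = 40/13
1 + 1/(40/13) = 1 + 13/40 = 53/40
7 + 1/(53/40) = 7 + 40/53 = 411/53

411/53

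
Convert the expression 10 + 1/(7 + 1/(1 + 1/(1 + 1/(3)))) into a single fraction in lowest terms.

537/53

Start with 3.
1 + 1/(3/1) = 1 + 1/3 = 4/3
1 + 1/(4/3) = 1 + 3/4 = 7/4
7 + 1/(7/4) = 7 + 4/7 = 53/7
10 + 1/(53/7) = 10 + 7/53 = 537/53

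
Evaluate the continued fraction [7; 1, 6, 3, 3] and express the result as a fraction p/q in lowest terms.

Start with 3.
3 + 1/(3/1) = 3 + 1/3 = 10/3
6 + 1/(10/3) = 6 + 3/10 = 63/10
1 + 1/(63/10) = 1 + 10/63 = 73/63
7 + 1/(73/63) = 7 + 63/73 = 574/73

574/73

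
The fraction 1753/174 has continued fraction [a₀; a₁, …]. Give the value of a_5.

2

Run the Euclidean algorithm, recording each quotient:
1753 = 10·174 + 13, so a_0 = 10
174 = 13·13 + 5, so a_1 = 13
13 = 2·5 + 3, so a_2 = 2
5 = 1·3 + 2, so a_3 = 1
3 = 1·2 + 1, so a_4 = 1
2 = 2·1 + 0, so a_5 = 2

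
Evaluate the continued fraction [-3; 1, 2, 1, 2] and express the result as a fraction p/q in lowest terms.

Start with 2.
1 + 1/(2/1) = 1 + 1/2 = 3/2
2 + 1/(3/2) = 2 + 2/3 = 8/3
1 + 1/(8/3) = 1 + 3/8 = 11/8
-3 + 1/(11/8) = -3 + 8/11 = -25/11

-25/11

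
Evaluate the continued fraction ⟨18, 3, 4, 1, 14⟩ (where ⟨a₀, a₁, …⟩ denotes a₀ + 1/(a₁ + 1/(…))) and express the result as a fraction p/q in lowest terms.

a_0 = 18: 18/1
a_1 = 3: 55/3
a_2 = 4: 238/13
a_3 = 1: 293/16
a_4 = 14: 4340/237

4340/237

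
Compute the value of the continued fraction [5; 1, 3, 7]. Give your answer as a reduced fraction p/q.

a_0 = 5: 5/1
a_1 = 1: 6/1
a_2 = 3: 23/4
a_3 = 7: 167/29

167/29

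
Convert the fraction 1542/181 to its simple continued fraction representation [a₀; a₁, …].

[8; 1, 1, 12, 2, 3]

Run the Euclidean algorithm, recording each quotient:
⌊1542/181⌋ = 8, remainder 94
⌊181/94⌋ = 1, remainder 87
⌊94/87⌋ = 1, remainder 7
⌊87/7⌋ = 12, remainder 3
⌊7/3⌋ = 2, remainder 1
⌊3/1⌋ = 3, remainder 0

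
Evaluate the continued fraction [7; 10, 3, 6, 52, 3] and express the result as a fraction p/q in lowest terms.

219047/30865

Use the convergent recurrence hₖ = aₖ·hₖ₋₁ + hₖ₋₂ (and likewise for the denominators kₖ):
a_0 = 7: 7/1
a_1 = 10: 71/10
a_2 = 3: 220/31
a_3 = 6: 1391/196
a_4 = 52: 72552/10223
a_5 = 3: 219047/30865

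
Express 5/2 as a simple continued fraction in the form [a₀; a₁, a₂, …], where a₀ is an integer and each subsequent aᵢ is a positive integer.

[2; 2]

Run the Euclidean algorithm, recording each quotient:
5 = 2·2 + 1, so a_0 = 2
2 = 2·1 + 0, so a_1 = 2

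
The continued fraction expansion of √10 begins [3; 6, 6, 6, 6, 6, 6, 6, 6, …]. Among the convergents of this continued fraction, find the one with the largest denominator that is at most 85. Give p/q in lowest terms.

List convergents until the denominator exceeds the bound:
a_0 = 3: 3/1  (≤ bound)
a_1 = 6: 19/6  (≤ bound)
a_2 = 6: 117/37  (≤ bound)
a_3 = 6: 721/228  (> 85, stop)

117/37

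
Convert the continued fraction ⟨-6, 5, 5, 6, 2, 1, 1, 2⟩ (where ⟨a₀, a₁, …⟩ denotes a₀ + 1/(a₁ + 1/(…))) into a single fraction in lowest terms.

-12910/2223

Use the convergent recurrence hₖ = aₖ·hₖ₋₁ + hₖ₋₂ (and likewise for the denominators kₖ):
a_0 = -6: -6/1
a_1 = 5: -29/5
a_2 = 5: -151/26
a_3 = 6: -935/161
a_4 = 2: -2021/348
a_5 = 1: -2956/509
a_6 = 1: -4977/857
a_7 = 2: -12910/2223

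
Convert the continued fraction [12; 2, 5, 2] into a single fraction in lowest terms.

a_0 = 12: 12/1
a_1 = 2: 25/2
a_2 = 5: 137/11
a_3 = 2: 299/24

299/24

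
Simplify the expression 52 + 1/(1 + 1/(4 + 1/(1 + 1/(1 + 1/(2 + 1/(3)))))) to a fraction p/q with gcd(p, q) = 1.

5018/95

a_0 = 52: 52/1
a_1 = 1: 53/1
a_2 = 4: 264/5
a_3 = 1: 317/6
a_4 = 1: 581/11
a_5 = 2: 1479/28
a_6 = 3: 5018/95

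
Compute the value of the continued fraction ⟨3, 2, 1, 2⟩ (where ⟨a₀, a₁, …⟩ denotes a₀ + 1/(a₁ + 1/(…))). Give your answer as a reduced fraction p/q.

27/8

Start with 2.
1 + 1/(2/1) = 1 + 1/2 = 3/2
2 + 1/(3/2) = 2 + 2/3 = 8/3
3 + 1/(8/3) = 3 + 3/8 = 27/8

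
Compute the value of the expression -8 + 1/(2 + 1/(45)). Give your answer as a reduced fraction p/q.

-683/91

Start with 45.
2 + 1/(45/1) = 2 + 1/45 = 91/45
-8 + 1/(91/45) = -8 + 45/91 = -683/91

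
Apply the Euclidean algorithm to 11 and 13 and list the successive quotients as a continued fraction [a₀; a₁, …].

⌊11/13⌋ = 0, remainder 11
⌊13/11⌋ = 1, remainder 2
⌊11/2⌋ = 5, remainder 1
⌊2/1⌋ = 2, remainder 0

[0; 1, 5, 2]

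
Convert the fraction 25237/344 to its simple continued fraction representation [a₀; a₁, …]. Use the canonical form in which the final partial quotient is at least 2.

25237 ÷ 344 → quotient 73, remainder 125
344 ÷ 125 → quotient 2, remainder 94
125 ÷ 94 → quotient 1, remainder 31
94 ÷ 31 → quotient 3, remainder 1
31 ÷ 1 → quotient 31, remainder 0

[73; 2, 1, 3, 31]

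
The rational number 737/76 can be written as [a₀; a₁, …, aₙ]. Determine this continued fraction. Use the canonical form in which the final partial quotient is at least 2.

Apply division with remainder until the remainder is 0:
737 ÷ 76 → quotient 9, remainder 53
76 ÷ 53 → quotient 1, remainder 23
53 ÷ 23 → quotient 2, remainder 7
23 ÷ 7 → quotient 3, remainder 2
7 ÷ 2 → quotient 3, remainder 1
2 ÷ 1 → quotient 2, remainder 0

[9; 1, 2, 3, 3, 2]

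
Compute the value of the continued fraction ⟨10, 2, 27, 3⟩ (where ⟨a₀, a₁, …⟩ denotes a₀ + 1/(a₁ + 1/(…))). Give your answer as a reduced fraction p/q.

Start with 3.
27 + 1/(3/1) = 27 + 1/3 = 82/3
2 + 1/(82/3) = 2 + 3/82 = 167/82
10 + 1/(167/82) = 10 + 82/167 = 1752/167

1752/167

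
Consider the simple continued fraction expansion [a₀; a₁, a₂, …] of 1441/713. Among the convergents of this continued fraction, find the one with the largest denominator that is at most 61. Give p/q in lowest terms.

97/48

List convergents until the denominator exceeds the bound:
a_0 = 2: 2/1  (≤ bound)
a_1 = 47: 95/47  (≤ bound)
a_2 = 1: 97/48  (≤ bound)
a_3 = 1: 192/95  (> 61, stop)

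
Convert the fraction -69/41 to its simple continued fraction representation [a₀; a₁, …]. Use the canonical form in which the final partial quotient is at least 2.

[-2; 3, 6, 2]

-69 = -2·41 + 13, so a_0 = -2
41 = 3·13 + 2, so a_1 = 3
13 = 6·2 + 1, so a_2 = 6
2 = 2·1 + 0, so a_3 = 2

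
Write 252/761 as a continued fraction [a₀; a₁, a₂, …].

[0; 3, 50, 2, 2]

252 ÷ 761 → quotient 0, remainder 252
761 ÷ 252 → quotient 3, remainder 5
252 ÷ 5 → quotient 50, remainder 2
5 ÷ 2 → quotient 2, remainder 1
2 ÷ 1 → quotient 2, remainder 0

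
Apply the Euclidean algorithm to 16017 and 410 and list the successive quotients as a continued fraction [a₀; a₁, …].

[39; 15, 5, 2, 2]

Apply division with remainder until the remainder is 0:
16017 ÷ 410 → quotient 39, remainder 27
410 ÷ 27 → quotient 15, remainder 5
27 ÷ 5 → quotient 5, remainder 2
5 ÷ 2 → quotient 2, remainder 1
2 ÷ 1 → quotient 2, remainder 0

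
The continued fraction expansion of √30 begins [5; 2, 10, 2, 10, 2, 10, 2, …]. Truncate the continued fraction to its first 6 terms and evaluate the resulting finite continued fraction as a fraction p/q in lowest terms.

5291/966

a_0 = 5: 5/1
a_1 = 2: 11/2
a_2 = 10: 115/21
a_3 = 2: 241/44
a_4 = 10: 2525/461
a_5 = 2: 5291/966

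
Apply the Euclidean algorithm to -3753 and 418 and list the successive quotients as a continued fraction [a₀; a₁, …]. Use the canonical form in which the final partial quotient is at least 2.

[-9; 46, 2, 4]

Run the Euclidean algorithm, recording each quotient:
⌊-3753/418⌋ = -9, remainder 9
⌊418/9⌋ = 46, remainder 4
⌊9/4⌋ = 2, remainder 1
⌊4/1⌋ = 4, remainder 0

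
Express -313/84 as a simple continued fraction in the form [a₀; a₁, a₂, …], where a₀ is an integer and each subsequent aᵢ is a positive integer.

[-4; 3, 1, 1, 1, 7]

-313 = -4·84 + 23, so a_0 = -4
84 = 3·23 + 15, so a_1 = 3
23 = 1·15 + 8, so a_2 = 1
15 = 1·8 + 7, so a_3 = 1
8 = 1·7 + 1, so a_4 = 1
7 = 7·1 + 0, so a_5 = 7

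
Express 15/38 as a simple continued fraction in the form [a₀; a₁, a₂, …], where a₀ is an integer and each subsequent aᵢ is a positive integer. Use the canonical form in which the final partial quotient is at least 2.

[0; 2, 1, 1, 7]

15 = 0·38 + 15, so a_0 = 0
38 = 2·15 + 8, so a_1 = 2
15 = 1·8 + 7, so a_2 = 1
8 = 1·7 + 1, so a_3 = 1
7 = 7·1 + 0, so a_4 = 7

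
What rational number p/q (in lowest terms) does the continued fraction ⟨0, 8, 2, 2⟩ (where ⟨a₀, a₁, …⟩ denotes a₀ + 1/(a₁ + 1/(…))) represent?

Build up convergents one term at a time:
a_0 = 0: 0/1
a_1 = 8: 1/8
a_2 = 2: 2/17
a_3 = 2: 5/42

5/42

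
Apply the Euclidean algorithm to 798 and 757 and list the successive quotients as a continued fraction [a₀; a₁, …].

798 ÷ 757 → quotient 1, remainder 41
757 ÷ 41 → quotient 18, remainder 19
41 ÷ 19 → quotient 2, remainder 3
19 ÷ 3 → quotient 6, remainder 1
3 ÷ 1 → quotient 3, remainder 0

[1; 18, 2, 6, 3]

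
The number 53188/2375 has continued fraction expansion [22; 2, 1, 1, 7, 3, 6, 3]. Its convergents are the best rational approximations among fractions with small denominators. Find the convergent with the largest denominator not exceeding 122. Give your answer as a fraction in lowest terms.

2665/119

a_0 = 22: 22/1  (≤ bound)
a_1 = 2: 45/2  (≤ bound)
a_2 = 1: 67/3  (≤ bound)
a_3 = 1: 112/5  (≤ bound)
a_4 = 7: 851/38  (≤ bound)
a_5 = 3: 2665/119  (≤ bound)
a_6 = 6: 16841/752  (> 122, stop)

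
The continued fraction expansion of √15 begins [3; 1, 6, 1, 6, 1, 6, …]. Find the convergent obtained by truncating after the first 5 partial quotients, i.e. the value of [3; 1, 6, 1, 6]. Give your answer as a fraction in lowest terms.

213/55

a_0 = 3: 3/1
a_1 = 1: 4/1
a_2 = 6: 27/7
a_3 = 1: 31/8
a_4 = 6: 213/55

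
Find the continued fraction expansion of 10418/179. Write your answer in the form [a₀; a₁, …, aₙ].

Run the Euclidean algorithm, recording each quotient:
10418 ÷ 179 → quotient 58, remainder 36
179 ÷ 36 → quotient 4, remainder 35
36 ÷ 35 → quotient 1, remainder 1
35 ÷ 1 → quotient 35, remainder 0

[58; 4, 1, 35]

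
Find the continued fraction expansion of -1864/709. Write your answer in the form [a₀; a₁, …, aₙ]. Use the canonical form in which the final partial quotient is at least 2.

[-3; 2, 1, 2, 3, 2, 11]

Apply division with remainder until the remainder is 0:
-1864 = -3·709 + 263, so a_0 = -3
709 = 2·263 + 183, so a_1 = 2
263 = 1·183 + 80, so a_2 = 1
183 = 2·80 + 23, so a_3 = 2
80 = 3·23 + 11, so a_4 = 3
23 = 2·11 + 1, so a_5 = 2
11 = 11·1 + 0, so a_6 = 11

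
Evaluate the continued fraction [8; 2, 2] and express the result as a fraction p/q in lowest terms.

a_0 = 8: 8/1
a_1 = 2: 17/2
a_2 = 2: 42/5

42/5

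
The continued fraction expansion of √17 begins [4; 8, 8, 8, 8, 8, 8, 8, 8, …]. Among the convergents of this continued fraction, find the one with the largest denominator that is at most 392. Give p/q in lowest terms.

268/65

List convergents until the denominator exceeds the bound:
a_0 = 4: 4/1  (≤ bound)
a_1 = 8: 33/8  (≤ bound)
a_2 = 8: 268/65  (≤ bound)
a_3 = 8: 2177/528  (> 392, stop)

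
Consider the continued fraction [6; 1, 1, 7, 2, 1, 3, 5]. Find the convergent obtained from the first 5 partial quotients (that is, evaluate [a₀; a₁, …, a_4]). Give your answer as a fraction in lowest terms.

Start with 2.
7 + 1/(2/1) = 7 + 1/2 = 15/2
1 + 1/(15/2) = 1 + 2/15 = 17/15
1 + 1/(17/15) = 1 + 15/17 = 32/17
6 + 1/(32/17) = 6 + 17/32 = 209/32

209/32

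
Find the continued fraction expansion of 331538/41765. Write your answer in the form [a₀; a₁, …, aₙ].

[7; 1, 15, 5, 1, 2, 3, 45]

Apply division with remainder until the remainder is 0:
331538 = 7·41765 + 39183, so a_0 = 7
41765 = 1·39183 + 2582, so a_1 = 1
39183 = 15·2582 + 453, so a_2 = 15
2582 = 5·453 + 317, so a_3 = 5
453 = 1·317 + 136, so a_4 = 1
317 = 2·136 + 45, so a_5 = 2
136 = 3·45 + 1, so a_6 = 3
45 = 45·1 + 0, so a_7 = 45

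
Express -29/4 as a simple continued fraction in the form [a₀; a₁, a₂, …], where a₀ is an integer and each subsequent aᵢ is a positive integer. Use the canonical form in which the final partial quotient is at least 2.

Repeatedly divide and take the remainder:
-29 = -8·4 + 3, so a_0 = -8
4 = 1·3 + 1, so a_1 = 1
3 = 3·1 + 0, so a_2 = 3

[-8; 1, 3]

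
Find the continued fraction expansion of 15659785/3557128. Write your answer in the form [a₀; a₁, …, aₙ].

[4; 2, 2, 16, 2, 48, 8, 54]

Run the Euclidean algorithm, recording each quotient:
15659785 = 4·3557128 + 1431273, so a_0 = 4
3557128 = 2·1431273 + 694582, so a_1 = 2
1431273 = 2·694582 + 42109, so a_2 = 2
694582 = 16·42109 + 20838, so a_3 = 16
42109 = 2·20838 + 433, so a_4 = 2
20838 = 48·433 + 54, so a_5 = 48
433 = 8·54 + 1, so a_6 = 8
54 = 54·1 + 0, so a_7 = 54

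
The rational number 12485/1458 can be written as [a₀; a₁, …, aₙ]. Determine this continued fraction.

Run the Euclidean algorithm, recording each quotient:
12485 ÷ 1458 → quotient 8, remainder 821
1458 ÷ 821 → quotient 1, remainder 637
821 ÷ 637 → quotient 1, remainder 184
637 ÷ 184 → quotient 3, remainder 85
184 ÷ 85 → quotient 2, remainder 14
85 ÷ 14 → quotient 6, remainder 1
14 ÷ 1 → quotient 14, remainder 0

[8; 1, 1, 3, 2, 6, 14]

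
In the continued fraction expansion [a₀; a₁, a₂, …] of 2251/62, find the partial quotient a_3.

1

⌊2251/62⌋ = 36, remainder 19
⌊62/19⌋ = 3, remainder 5
⌊19/5⌋ = 3, remainder 4
⌊5/4⌋ = 1, remainder 1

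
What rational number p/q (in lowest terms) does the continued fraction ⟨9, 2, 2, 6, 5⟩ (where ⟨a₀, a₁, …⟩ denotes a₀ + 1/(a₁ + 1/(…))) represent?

1552/165

Starting at the tail and folding back:
Start with 5.
6 + 1/(5/1) = 6 + 1/5 = 31/5
2 + 1/(31/5) = 2 + 5/31 = 67/31
2 + 1/(67/31) = 2 + 31/67 = 165/67
9 + 1/(165/67) = 9 + 67/165 = 1552/165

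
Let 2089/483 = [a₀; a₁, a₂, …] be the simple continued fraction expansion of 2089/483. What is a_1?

Run the Euclidean algorithm, recording each quotient:
⌊2089/483⌋ = 4, remainder 157
⌊483/157⌋ = 3, remainder 12

3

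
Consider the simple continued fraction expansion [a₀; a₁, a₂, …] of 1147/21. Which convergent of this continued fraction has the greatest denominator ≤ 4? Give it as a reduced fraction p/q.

164/3

a_0 = 54: 54/1  (≤ bound)
a_1 = 1: 55/1  (≤ bound)
a_2 = 1: 109/2  (≤ bound)
a_3 = 1: 164/3  (≤ bound)
a_4 = 1: 273/5  (> 4, stop)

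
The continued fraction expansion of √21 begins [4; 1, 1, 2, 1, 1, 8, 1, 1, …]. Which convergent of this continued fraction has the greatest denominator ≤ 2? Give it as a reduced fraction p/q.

9/2

List convergents until the denominator exceeds the bound:
a_0 = 4: 4/1  (≤ bound)
a_1 = 1: 5/1  (≤ bound)
a_2 = 1: 9/2  (≤ bound)
a_3 = 2: 23/5  (> 2, stop)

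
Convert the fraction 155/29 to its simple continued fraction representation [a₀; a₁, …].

[5; 2, 1, 9]

Apply division with remainder until the remainder is 0:
⌊155/29⌋ = 5, remainder 10
⌊29/10⌋ = 2, remainder 9
⌊10/9⌋ = 1, remainder 1
⌊9/1⌋ = 9, remainder 0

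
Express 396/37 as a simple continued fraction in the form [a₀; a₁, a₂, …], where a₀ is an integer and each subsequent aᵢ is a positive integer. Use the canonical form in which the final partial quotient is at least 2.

Run the Euclidean algorithm, recording each quotient:
396 ÷ 37 → quotient 10, remainder 26
37 ÷ 26 → quotient 1, remainder 11
26 ÷ 11 → quotient 2, remainder 4
11 ÷ 4 → quotient 2, remainder 3
4 ÷ 3 → quotient 1, remainder 1
3 ÷ 1 → quotient 3, remainder 0

[10; 1, 2, 2, 1, 3]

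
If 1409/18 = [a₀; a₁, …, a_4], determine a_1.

3

⌊1409/18⌋ = 78, remainder 5
⌊18/5⌋ = 3, remainder 3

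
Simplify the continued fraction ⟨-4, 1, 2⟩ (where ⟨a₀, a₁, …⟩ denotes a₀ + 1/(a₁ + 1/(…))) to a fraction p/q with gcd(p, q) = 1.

Build up convergents one term at a time:
a_0 = -4: -4/1
a_1 = 1: -3/1
a_2 = 2: -10/3

-10/3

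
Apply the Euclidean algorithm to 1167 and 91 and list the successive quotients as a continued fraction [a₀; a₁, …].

1167 ÷ 91 → quotient 12, remainder 75
91 ÷ 75 → quotient 1, remainder 16
75 ÷ 16 → quotient 4, remainder 11
16 ÷ 11 → quotient 1, remainder 5
11 ÷ 5 → quotient 2, remainder 1
5 ÷ 1 → quotient 5, remainder 0

[12; 1, 4, 1, 2, 5]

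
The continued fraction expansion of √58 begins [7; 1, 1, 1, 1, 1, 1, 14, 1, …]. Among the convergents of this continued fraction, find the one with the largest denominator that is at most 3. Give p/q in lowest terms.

a_0 = 7: 7/1  (≤ bound)
a_1 = 1: 8/1  (≤ bound)
a_2 = 1: 15/2  (≤ bound)
a_3 = 1: 23/3  (≤ bound)
a_4 = 1: 38/5  (> 3, stop)

23/3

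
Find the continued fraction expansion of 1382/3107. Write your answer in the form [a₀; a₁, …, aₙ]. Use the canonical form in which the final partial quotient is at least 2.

[0; 2, 4, 34, 3, 3]

1382 = 0·3107 + 1382, so a_0 = 0
3107 = 2·1382 + 343, so a_1 = 2
1382 = 4·343 + 10, so a_2 = 4
343 = 34·10 + 3, so a_3 = 34
10 = 3·3 + 1, so a_4 = 3
3 = 3·1 + 0, so a_5 = 3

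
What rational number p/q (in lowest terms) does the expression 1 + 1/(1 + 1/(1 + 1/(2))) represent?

Start with 2.
1 + 1/(2/1) = 1 + 1/2 = 3/2
1 + 1/(3/2) = 1 + 2/3 = 5/3
1 + 1/(5/3) = 1 + 3/5 = 8/5

8/5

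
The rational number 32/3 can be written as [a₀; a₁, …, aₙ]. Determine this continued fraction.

⌊32/3⌋ = 10, remainder 2
⌊3/2⌋ = 1, remainder 1
⌊2/1⌋ = 2, remainder 0

[10; 1, 2]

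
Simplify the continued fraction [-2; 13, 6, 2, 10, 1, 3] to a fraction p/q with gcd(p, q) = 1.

Start with 3.
1 + 1/(3/1) = 1 + 1/3 = 4/3
10 + 1/(4/3) = 10 + 3/4 = 43/4
2 + 1/(43/4) = 2 + 4/43 = 90/43
6 + 1/(90/43) = 6 + 43/90 = 583/90
13 + 1/(583/90) = 13 + 90/583 = 7669/583
-2 + 1/(7669/583) = -2 + 583/7669 = -14755/7669

-14755/7669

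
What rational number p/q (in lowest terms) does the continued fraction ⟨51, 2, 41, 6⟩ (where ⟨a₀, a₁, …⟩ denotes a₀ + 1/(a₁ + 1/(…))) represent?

25747/500

Start with 6.
41 + 1/(6/1) = 41 + 1/6 = 247/6
2 + 1/(247/6) = 2 + 6/247 = 500/247
51 + 1/(500/247) = 51 + 247/500 = 25747/500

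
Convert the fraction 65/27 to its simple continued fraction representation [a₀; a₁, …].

[2; 2, 2, 5]

65 ÷ 27 → quotient 2, remainder 11
27 ÷ 11 → quotient 2, remainder 5
11 ÷ 5 → quotient 2, remainder 1
5 ÷ 1 → quotient 5, remainder 0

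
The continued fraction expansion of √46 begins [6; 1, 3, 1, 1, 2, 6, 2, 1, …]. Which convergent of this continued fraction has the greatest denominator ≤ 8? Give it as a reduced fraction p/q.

List convergents until the denominator exceeds the bound:
a_0 = 6: 6/1  (≤ bound)
a_1 = 1: 7/1  (≤ bound)
a_2 = 3: 27/4  (≤ bound)
a_3 = 1: 34/5  (≤ bound)
a_4 = 1: 61/9  (> 8, stop)

34/5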